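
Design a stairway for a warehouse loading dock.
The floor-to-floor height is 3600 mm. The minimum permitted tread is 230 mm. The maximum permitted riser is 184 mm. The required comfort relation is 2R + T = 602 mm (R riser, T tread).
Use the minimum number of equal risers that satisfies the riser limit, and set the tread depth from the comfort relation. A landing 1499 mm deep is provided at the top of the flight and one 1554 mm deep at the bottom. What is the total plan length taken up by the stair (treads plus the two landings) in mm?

At most 184 each: 3600/184 = 19.57, giving 20 risers.
Each riser is 3600/20 = 180 mm (≤ 184 mm).
T = 602 − 2·180 = 242 mm, which satisfies the 230 mm minimum.
Going = (20 − 1) × 242 = 4598 mm.
Enclosure = 4598 + 1499 + 1554 = 7651 mm.

7651 mm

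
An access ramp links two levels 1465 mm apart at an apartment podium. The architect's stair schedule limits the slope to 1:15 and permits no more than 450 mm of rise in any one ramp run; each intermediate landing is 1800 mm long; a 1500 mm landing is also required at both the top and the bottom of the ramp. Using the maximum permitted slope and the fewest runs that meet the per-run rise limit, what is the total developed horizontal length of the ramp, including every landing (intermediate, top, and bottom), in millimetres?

⌈1465/450⌉ = 4 ramp runs. That means 3 intermediate landings.
Horizontal run for 1465 mm of rise at 1:15 is 1465 × 15 = 21975 mm.
3 intermediate landings contribute 3 × 1800 = 5400 mm.
Top and bottom landings: 2 × 1500 = 3000 mm.
Total = 21975 + 5400 + 3000 = 30375 mm.

30375 mm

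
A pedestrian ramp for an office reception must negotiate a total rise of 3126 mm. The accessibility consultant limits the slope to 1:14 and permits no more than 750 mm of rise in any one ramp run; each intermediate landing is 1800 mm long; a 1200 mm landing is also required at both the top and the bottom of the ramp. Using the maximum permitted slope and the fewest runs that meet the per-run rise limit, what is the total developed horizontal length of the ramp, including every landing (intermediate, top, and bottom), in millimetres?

53364 mm

3126 / 750 = 4.17, so 5 ramp runs are needed. That means 4 intermediate landings.
Horizontal run for 3126 mm of rise at 1:14 is 3126 × 14 = 43764 mm.
4 intermediate landings contribute 4 × 1800 = 7200 mm.
Top and bottom landings: 2 × 1200 = 2400 mm.
Total = 43764 + 7200 + 2400 = 53364 mm.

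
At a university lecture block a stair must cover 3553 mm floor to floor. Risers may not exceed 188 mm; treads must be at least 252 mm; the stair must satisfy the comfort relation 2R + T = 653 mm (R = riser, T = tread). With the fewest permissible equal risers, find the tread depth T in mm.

At most 188 each: 3553/188 = 18.90, giving 19 risers.
R = 3553 ÷ 19 = 187 mm.
T = 653 − 2·187 = 279 mm, which satisfies the 252 mm minimum.

279 mm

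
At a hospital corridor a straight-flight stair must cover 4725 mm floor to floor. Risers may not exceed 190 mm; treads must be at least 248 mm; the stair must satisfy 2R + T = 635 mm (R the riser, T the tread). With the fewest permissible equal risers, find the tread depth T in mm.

257 mm

4725 / 190 = 24.87, so 25 risers are needed.
R = 4725 ÷ 25 = 189 mm.
From 2R + T = 635: T = 635 − 378 = 257 mm.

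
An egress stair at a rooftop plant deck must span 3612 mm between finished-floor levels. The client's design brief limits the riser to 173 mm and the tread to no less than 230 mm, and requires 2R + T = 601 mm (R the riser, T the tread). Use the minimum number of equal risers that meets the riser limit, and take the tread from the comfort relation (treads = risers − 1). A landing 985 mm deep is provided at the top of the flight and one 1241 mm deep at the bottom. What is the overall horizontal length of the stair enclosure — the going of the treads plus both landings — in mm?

⌈3612/173⌉ = 21 risers.
Riser R = 3612 / 21 = 172 mm, within the 173 mm limit.
T = 601 − 2·172 = 257 mm, which satisfies the 230 mm minimum.
21 risers give 20 treads; going = 20 × 257 = 5140 mm.
Enclosure = 5140 + 985 + 1241 = 7366 mm.

7366 mm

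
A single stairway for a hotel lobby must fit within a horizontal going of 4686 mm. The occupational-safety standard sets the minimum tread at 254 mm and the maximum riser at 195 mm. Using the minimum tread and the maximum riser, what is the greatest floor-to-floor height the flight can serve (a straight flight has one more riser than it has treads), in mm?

3705 mm

4686 / 254 = 18.45, so 18 treads fit.
Risers = treads + 1 = 19.
Maximum height = 19 × 195 = 3705 mm.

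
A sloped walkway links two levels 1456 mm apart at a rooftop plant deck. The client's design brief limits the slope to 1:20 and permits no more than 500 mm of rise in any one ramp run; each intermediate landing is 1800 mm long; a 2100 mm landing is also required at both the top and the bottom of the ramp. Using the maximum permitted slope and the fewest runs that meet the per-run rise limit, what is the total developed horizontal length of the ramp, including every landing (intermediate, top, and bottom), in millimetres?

At most 500 each: 1456/500 = 2.91, giving 3 ramp runs. That means 2 intermediate landings.
Horizontal run for 1456 mm of rise at 1:20 is 1456 × 20 = 29120 mm.
Intermediate landings: 2 × 1800 = 3600 mm.
Top and bottom landings: 2 × 2100 = 4200 mm.
Total = 29120 + 3600 + 4200 = 36920 mm.

36920 mm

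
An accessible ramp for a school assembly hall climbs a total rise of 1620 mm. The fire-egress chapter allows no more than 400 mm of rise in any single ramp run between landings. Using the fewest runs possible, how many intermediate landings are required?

4 intermediate landings

1620 / 400 = 4.05, so 5 ramp runs are needed.
5 runs are separated by 4 intermediate landings.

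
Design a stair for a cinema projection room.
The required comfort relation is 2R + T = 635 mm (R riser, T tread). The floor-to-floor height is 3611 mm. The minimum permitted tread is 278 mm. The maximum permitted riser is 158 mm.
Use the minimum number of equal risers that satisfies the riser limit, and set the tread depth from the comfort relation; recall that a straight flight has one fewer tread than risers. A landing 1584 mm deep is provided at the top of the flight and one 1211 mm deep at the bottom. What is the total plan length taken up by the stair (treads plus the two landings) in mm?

3611 / 158 = 22.854 → round up to 23 risers.
R = 3611 ÷ 23 = 157 mm.
T = 635 − 2·157 = 321 mm, which satisfies the 278 mm minimum.
23 risers give 22 treads; going = 22 × 321 = 7062 mm.
Add landings: 7062 + 1584 + 1211 = 9857 mm.

9857 mm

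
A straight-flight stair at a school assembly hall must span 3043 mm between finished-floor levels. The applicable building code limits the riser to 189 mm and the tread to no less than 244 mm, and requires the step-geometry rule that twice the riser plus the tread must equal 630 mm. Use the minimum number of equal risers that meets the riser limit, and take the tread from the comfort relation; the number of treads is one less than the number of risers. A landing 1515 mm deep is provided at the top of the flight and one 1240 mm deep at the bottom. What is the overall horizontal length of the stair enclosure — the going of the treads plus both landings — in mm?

⌈3043/189⌉ = 17 risers.
Each riser is 3043/17 = 179 mm (≤ 189 mm).
From 2R + T = 630: T = 630 − 358 = 272 mm.
17 risers give 16 treads; going = 16 × 272 = 4352 mm.
Enclosure = 4352 + 1515 + 1240 = 7107 mm.

7107 mm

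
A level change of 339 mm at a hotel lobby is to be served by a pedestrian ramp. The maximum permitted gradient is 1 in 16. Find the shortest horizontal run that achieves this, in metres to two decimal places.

At 1:16 the run is 16 × 339 = 5424 mm.
5424 mm = 5.42 m.

5.42 m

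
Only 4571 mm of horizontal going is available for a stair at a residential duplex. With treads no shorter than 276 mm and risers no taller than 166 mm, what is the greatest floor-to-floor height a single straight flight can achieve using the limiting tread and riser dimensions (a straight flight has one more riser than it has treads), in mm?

2822 mm

4571 / 276 = 16.56, so 16 treads fit.
Risers = treads + 1 = 17.
Maximum height = 17 × 166 = 2822 mm.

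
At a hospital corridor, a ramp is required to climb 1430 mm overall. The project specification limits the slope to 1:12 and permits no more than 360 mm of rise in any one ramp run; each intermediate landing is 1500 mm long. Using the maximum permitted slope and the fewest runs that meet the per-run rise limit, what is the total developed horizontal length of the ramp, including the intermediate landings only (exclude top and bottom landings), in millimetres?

⌈1430/360⌉ = 4 ramp runs. That means 3 intermediate landings.
Ramp run (horizontal) at 1:12: 1430 × 12 = 17160 mm.
3 intermediate landings contribute 3 × 1500 = 4500 mm.
Total developed length = 17160 + 4500 = 21660 mm.

21660 mm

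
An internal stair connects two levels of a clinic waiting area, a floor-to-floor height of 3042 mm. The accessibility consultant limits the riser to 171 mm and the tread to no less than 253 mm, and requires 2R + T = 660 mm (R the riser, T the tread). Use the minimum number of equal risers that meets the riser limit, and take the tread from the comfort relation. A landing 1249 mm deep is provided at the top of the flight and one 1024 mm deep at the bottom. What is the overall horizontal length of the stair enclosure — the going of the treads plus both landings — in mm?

3042 / 171 = 17.79, so 18 risers are needed.
Each riser is 3042/18 = 169 mm (≤ 171 mm).
Tread T = 660 − 2 × 169 = 322 mm (≥ 253 mm).
Treads = 18 − 1 = 17; going = 17 × 322 = 5474 mm.
Enclosure = 5474 + 1249 + 1024 = 7747 mm.

7747 mm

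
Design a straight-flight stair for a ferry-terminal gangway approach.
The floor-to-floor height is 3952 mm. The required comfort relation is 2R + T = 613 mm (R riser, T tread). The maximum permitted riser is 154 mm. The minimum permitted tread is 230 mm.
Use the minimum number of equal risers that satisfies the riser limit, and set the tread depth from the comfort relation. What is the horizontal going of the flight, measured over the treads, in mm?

⌈3952/154⌉ = 26 risers.
R = 3952 ÷ 26 = 152 mm.
T = 613 − 2·152 = 309 mm, which satisfies the 230 mm minimum.
26 risers give 25 treads; going = 25 × 309 = 7725 mm.

7725 mm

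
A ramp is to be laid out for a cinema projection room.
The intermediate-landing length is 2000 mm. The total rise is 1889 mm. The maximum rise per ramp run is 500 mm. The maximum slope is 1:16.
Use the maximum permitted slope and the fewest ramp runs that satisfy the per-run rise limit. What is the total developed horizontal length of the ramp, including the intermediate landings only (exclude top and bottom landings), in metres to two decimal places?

⌈1889/500⌉ = 4 ramp runs. That means 3 intermediate landings.
Horizontal run for 1889 mm of rise at 1:16 is 1889 × 16 = 30224 mm.
3 intermediate landings contribute 3 × 2000 = 6000 mm.
Total developed length = 30224 + 6000 = 36224 mm.
= 36.22 m.

36.22 m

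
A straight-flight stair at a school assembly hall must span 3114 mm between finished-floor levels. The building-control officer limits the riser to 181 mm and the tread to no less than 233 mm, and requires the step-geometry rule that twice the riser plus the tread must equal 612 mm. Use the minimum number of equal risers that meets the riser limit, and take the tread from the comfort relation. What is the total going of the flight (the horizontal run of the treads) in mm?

⌈3114/181⌉ = 18 risers.
Riser R = 3114 / 18 = 173 mm, within the 181 mm limit.
From 2R + T = 612: T = 612 − 346 = 266 mm.
Going = (18 − 1) × 266 = 4522 mm.

4522 mm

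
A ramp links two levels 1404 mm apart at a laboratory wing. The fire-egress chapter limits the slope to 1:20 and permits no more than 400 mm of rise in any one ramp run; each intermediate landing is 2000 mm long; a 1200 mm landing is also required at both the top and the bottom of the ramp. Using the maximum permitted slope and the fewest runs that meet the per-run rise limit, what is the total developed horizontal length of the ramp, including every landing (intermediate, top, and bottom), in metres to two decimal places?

36.48 m

⌈1404/400⌉ = 4 ramp runs. That means 3 intermediate landings.
Horizontal run for 1404 mm of rise at 1:20 is 1404 × 20 = 28080 mm.
3 intermediate landings contribute 3 × 2000 = 6000 mm.
Top and bottom landings: 2 × 1200 = 2400 mm.
Total = 28080 + 6000 + 2400 = 36480 mm.
= 36.48 m.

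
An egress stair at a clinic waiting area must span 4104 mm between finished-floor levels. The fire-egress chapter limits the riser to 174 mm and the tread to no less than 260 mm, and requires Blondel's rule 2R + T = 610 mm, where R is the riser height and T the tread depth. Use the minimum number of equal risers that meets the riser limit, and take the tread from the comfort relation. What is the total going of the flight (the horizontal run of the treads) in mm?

6164 mm

4104 / 174 = 23.59, so 24 risers are needed.
Riser R = 4104 / 24 = 171 mm, within the 174 mm limit.
Tread T = 610 − 2 × 171 = 268 mm (≥ 260 mm).
Treads = 24 − 1 = 23; going = 23 × 268 = 6164 mm.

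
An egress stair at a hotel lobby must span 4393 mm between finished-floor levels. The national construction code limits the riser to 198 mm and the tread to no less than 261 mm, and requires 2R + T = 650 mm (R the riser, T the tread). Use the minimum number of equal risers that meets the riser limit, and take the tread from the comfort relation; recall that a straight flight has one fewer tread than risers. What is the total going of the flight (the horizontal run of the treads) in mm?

5896 mm

⌈4393/198⌉ = 23 risers.
R = 4393 ÷ 23 = 191 mm.
From 2R + T = 650: T = 650 − 382 = 268 mm.
Going = (23 − 1) × 268 = 5896 mm.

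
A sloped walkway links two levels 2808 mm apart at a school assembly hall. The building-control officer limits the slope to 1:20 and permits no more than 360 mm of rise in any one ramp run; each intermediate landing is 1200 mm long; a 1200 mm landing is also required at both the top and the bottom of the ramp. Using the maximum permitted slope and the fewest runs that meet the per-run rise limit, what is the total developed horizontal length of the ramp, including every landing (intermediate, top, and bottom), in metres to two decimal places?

66.96 m

2808 / 360 = 7.80, so 8 ramp runs are needed. That means 7 intermediate landings.
Horizontal run for 2808 mm of rise at 1:20 is 2808 × 20 = 56160 mm.
Intermediate landings: 7 × 1200 = 8400 mm.
Top and bottom landings: 2 × 1200 = 2400 mm.
Total = 56160 + 8400 + 2400 = 66960 mm.
= 66.96 m.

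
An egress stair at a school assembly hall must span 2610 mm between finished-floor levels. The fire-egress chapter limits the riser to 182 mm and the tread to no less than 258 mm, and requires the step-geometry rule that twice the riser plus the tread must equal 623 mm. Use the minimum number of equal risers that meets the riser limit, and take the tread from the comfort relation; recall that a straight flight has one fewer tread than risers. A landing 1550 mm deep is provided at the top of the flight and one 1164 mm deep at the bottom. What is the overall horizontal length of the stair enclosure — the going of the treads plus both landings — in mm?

6564 mm

At most 182 each: 2610/182 = 14.34, giving 15 risers.
Each riser is 2610/15 = 174 mm (≤ 182 mm).
From 2R + T = 623: T = 623 − 348 = 275 mm.
Treads = 15 − 1 = 14; going = 14 × 275 = 3850 mm.
Add landings: 3850 + 1550 + 1164 = 6564 mm.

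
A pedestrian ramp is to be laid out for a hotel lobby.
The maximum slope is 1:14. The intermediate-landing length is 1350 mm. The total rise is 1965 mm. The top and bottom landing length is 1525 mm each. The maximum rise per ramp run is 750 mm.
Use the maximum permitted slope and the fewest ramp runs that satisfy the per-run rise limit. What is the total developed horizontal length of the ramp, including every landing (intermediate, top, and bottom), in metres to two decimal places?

33.26 m

At most 750 each: 1965/750 = 2.62, giving 3 ramp runs. That means 2 intermediate landings.
Ramp run (horizontal) at 1:14: 1965 × 14 = 27510 mm.
2 intermediate landings contribute 2 × 1350 = 2700 mm.
Top and bottom landings: 2 × 1525 = 3050 mm.
Total = 27510 + 2700 + 3050 = 33260 mm.
= 33.26 m.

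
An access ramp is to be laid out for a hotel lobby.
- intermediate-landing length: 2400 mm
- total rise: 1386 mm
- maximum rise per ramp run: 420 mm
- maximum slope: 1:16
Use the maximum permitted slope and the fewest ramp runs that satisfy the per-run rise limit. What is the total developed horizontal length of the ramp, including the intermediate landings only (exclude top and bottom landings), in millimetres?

1386 / 420 = 3.30, so 4 ramp runs are needed. That means 3 intermediate landings.
Ramp run (horizontal) at 1:16: 1386 × 16 = 22176 mm.
Intermediate landings: 3 × 2400 = 7200 mm.
Developed length = 22176 + 7200 = 29376 mm.

29376 mm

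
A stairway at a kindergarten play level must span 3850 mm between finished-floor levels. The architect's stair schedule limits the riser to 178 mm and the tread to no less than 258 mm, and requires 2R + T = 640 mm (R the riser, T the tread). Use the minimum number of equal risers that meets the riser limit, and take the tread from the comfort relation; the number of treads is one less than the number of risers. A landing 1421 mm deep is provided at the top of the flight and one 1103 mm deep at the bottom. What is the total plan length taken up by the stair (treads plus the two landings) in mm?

At most 178 each: 3850/178 = 21.63, giving 22 risers.
Riser R = 3850 / 22 = 175 mm, within the 178 mm limit.
From 2R + T = 640: T = 640 − 350 = 290 mm.
Treads = 22 − 1 = 21; going = 21 × 290 = 6090 mm.
Enclosure = 6090 + 1421 + 1103 = 8614 mm.

8614 mm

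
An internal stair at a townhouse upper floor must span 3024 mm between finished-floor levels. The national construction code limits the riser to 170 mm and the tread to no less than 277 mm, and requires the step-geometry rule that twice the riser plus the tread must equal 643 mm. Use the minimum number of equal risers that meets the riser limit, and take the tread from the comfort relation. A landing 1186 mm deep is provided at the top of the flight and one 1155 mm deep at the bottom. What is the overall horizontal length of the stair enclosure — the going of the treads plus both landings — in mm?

3024 / 170 = 17.79, so 18 risers are needed.
R = 3024 ÷ 18 = 168 mm.
From 2R + T = 643: T = 643 − 336 = 307 mm.
18 risers give 17 treads; going = 17 × 307 = 5219 mm.
Add landings: 5219 + 1186 + 1155 = 7560 mm.

7560 mm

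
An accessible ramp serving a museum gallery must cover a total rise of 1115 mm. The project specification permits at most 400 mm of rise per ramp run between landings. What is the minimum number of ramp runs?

1115 / 400 = 2.79, so 3 ramp runs are needed.

3 runs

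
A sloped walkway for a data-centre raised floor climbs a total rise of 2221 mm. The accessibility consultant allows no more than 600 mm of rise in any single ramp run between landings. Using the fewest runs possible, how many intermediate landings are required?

3 intermediate landings

⌈2221/600⌉ = 4 ramp runs.
4 runs are separated by 3 intermediate landings.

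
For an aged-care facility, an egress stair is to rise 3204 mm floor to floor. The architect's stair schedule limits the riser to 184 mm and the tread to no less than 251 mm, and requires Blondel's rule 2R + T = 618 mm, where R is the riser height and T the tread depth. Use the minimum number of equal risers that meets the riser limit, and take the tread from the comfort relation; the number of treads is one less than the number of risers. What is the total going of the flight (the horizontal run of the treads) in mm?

4454 mm

3204 / 184 = 17.413 → round up to 18 risers.
Riser R = 3204 / 18 = 178 mm, within the 184 mm limit.
T = 618 − 2·178 = 262 mm, which satisfies the 251 mm minimum.
Treads = 18 − 1 = 17; going = 17 × 262 = 4454 mm.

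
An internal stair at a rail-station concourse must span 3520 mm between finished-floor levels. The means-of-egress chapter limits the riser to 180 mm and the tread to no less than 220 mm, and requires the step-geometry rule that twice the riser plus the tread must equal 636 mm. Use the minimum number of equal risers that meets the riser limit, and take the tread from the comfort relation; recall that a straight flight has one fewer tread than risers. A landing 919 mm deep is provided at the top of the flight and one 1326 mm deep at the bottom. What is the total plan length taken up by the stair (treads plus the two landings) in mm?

3520 / 180 = 19.556 → round up to 20 risers.
Each riser is 3520/20 = 176 mm (≤ 180 mm).
From 2R + T = 636: T = 636 − 352 = 284 mm.
20 risers give 19 treads; going = 19 × 284 = 5396 mm.
Enclosure = 5396 + 919 + 1326 = 7641 mm.

7641 mm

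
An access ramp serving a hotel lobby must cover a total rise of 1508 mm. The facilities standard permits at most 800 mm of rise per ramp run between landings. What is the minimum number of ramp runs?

2 runs

At most 800 each: 1508/800 = 1.89, giving 2 ramp runs.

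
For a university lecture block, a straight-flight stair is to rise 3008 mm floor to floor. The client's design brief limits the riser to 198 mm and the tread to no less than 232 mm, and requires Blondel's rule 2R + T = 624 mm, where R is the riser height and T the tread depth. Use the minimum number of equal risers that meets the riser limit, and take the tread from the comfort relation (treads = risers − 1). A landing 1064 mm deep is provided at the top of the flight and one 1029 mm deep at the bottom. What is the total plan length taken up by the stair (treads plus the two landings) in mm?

5813 mm

⌈3008/198⌉ = 16 risers.
Each riser is 3008/16 = 188 mm (≤ 198 mm).
From 2R + T = 624: T = 624 − 376 = 248 mm.
Going = (16 − 1) × 248 = 3720 mm.
Enclosure = 3720 + 1064 + 1029 = 5813 mm.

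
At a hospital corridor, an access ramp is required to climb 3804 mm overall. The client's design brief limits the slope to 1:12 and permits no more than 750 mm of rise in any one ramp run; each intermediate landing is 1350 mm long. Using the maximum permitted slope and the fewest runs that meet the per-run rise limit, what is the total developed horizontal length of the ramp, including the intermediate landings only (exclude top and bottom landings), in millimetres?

52398 mm

3804 / 750 = 5.072 → round up to 6 ramp runs. That means 5 intermediate landings.
Ramp run (horizontal) at 1:12: 3804 × 12 = 45648 mm.
Intermediate landings: 5 × 1350 = 6750 mm.
Total developed length = 45648 + 6750 = 52398 mm.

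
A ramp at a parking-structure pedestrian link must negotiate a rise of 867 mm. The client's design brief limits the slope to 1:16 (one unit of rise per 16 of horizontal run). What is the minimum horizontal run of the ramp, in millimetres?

At 1:16 the run is 16 × 867 = 13872 mm.

13872 mm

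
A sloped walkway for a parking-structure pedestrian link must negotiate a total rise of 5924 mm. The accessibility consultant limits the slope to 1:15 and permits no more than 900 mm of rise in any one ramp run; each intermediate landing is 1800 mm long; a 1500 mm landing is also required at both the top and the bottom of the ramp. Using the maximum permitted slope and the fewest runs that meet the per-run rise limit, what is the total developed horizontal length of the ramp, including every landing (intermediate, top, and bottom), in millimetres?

102660 mm

⌈5924/900⌉ = 7 ramp runs. That means 6 intermediate landings.
Ramp run (horizontal) at 1:15: 5924 × 15 = 88860 mm.
Intermediate landings: 6 × 1800 = 10800 mm.
Top and bottom landings: 2 × 1500 = 3000 mm.
Total = 88860 + 10800 + 3000 = 102660 mm.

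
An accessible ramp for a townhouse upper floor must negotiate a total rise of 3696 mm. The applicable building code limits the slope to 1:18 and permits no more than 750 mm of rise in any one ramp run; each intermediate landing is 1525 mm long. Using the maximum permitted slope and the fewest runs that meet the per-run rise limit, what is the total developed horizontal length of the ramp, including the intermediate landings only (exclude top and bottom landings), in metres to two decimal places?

At most 750 each: 3696/750 = 4.93, giving 5 ramp runs. That means 4 intermediate landings.
Horizontal run for 3696 mm of rise at 1:18 is 3696 × 18 = 66528 mm.
4 intermediate landings contribute 4 × 1525 = 6100 mm.
Developed length = 66528 + 6100 = 72628 mm.
= 72.63 m.

72.63 m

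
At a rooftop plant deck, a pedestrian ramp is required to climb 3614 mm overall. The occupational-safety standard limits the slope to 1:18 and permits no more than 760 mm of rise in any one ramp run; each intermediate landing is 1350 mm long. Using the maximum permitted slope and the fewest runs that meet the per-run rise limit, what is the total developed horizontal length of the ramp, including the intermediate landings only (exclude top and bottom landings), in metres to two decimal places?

70.45 m

3614 / 760 = 4.755 → round up to 5 ramp runs. That means 4 intermediate landings.
Ramp run (horizontal) at 1:18: 3614 × 18 = 65052 mm.
4 intermediate landings contribute 4 × 1350 = 5400 mm.
Developed length = 65052 + 5400 = 70452 mm.
= 70.45 m.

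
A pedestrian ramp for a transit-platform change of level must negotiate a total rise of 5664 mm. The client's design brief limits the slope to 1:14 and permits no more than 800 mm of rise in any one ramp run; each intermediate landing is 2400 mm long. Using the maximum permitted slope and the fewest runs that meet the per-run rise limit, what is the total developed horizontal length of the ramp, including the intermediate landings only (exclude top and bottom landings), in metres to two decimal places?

5664 / 800 = 7.08, so 8 ramp runs are needed. That means 7 intermediate landings.
Horizontal run for 5664 mm of rise at 1:14 is 5664 × 14 = 79296 mm.
7 intermediate landings contribute 7 × 2400 = 16800 mm.
Developed length = 79296 + 16800 = 96096 mm.
= 96.10 m.

96.10 m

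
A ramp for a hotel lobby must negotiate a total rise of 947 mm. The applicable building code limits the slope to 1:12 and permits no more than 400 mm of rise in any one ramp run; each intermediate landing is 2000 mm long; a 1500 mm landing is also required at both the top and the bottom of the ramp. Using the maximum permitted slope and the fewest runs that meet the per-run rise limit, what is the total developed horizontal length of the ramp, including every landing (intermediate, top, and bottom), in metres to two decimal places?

⌈947/400⌉ = 3 ramp runs. That means 2 intermediate landings.
Ramp run (horizontal) at 1:12: 947 × 12 = 11364 mm.
Intermediate landings: 2 × 2000 = 4000 mm.
Top and bottom landings: 2 × 1500 = 3000 mm.
Total = 11364 + 4000 + 3000 = 18364 mm.
= 18.36 m.

18.36 m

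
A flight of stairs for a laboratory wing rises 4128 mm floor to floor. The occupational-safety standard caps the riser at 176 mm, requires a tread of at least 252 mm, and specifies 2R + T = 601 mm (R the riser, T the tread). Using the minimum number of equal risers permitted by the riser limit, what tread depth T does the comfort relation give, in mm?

257 mm

⌈4128/176⌉ = 24 risers.
R = 4128 ÷ 24 = 172 mm.
From 2R + T = 601: T = 601 − 344 = 257 mm.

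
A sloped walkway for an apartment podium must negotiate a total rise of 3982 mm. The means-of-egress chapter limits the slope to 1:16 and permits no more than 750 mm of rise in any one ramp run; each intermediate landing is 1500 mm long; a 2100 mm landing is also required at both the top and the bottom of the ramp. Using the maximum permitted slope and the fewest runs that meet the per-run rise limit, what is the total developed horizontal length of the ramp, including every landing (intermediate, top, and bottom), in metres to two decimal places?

75.41 m

3982 / 750 = 5.31, so 6 ramp runs are needed. That means 5 intermediate landings.
Ramp run (horizontal) at 1:16: 3982 × 16 = 63712 mm.
Intermediate landings: 5 × 1500 = 7500 mm.
Top and bottom landings: 2 × 2100 = 4200 mm.
Total = 63712 + 7500 + 4200 = 75412 mm.
= 75.41 m.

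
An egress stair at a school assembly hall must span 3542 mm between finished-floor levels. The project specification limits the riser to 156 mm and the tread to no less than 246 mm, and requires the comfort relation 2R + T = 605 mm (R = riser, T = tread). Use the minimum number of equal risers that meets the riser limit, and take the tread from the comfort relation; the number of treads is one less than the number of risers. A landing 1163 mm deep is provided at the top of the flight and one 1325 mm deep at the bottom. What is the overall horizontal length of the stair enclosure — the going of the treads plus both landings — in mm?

9022 mm

⌈3542/156⌉ = 23 risers.
R = 3542 ÷ 23 = 154 mm.
T = 605 − 2·154 = 297 mm, which satisfies the 246 mm minimum.
Going = (23 − 1) × 297 = 6534 mm.
Add landings: 6534 + 1163 + 1325 = 9022 mm.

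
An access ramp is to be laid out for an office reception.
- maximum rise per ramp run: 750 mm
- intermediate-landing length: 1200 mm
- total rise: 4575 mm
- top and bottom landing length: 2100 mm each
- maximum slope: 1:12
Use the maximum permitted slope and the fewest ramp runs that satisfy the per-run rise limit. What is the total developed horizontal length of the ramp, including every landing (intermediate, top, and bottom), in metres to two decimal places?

At most 750 each: 4575/750 = 6.10, giving 7 ramp runs. That means 6 intermediate landings.
Horizontal run for 4575 mm of rise at 1:12 is 4575 × 12 = 54900 mm.
6 intermediate landings contribute 6 × 1200 = 7200 mm.
Top and bottom landings: 2 × 2100 = 4200 mm.
Total = 54900 + 7200 + 4200 = 66300 mm.
= 66.30 m.

66.30 m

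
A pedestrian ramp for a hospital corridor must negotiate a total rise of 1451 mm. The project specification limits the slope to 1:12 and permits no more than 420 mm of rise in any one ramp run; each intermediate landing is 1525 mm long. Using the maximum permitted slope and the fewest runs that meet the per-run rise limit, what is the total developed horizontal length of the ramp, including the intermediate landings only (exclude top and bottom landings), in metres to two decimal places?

1451 / 420 = 3.455 → round up to 4 ramp runs. That means 3 intermediate landings.
Ramp run (horizontal) at 1:12: 1451 × 12 = 17412 mm.
3 intermediate landings contribute 3 × 1525 = 4575 mm.
Developed length = 17412 + 4575 = 21987 mm.
= 21.99 m.

21.99 m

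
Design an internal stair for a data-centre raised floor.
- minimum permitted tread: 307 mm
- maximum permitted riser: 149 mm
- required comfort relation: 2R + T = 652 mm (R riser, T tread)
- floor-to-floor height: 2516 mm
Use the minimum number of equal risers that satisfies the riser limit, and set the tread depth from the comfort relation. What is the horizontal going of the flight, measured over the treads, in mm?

5696 mm

⌈2516/149⌉ = 17 risers.
Each riser is 2516/17 = 148 mm (≤ 149 mm).
T = 652 − 2·148 = 356 mm, which satisfies the 307 mm minimum.
Going = (17 − 1) × 356 = 5696 mm.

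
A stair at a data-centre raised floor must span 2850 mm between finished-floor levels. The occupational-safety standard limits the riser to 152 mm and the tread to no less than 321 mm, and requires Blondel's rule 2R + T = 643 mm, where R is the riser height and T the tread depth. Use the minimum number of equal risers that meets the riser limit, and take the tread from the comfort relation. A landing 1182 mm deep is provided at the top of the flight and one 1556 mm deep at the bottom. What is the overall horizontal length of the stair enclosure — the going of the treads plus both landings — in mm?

8912 mm

⌈2850/152⌉ = 19 risers.
Riser R = 2850 / 19 = 150 mm, within the 152 mm limit.
Tread T = 643 − 2 × 150 = 343 mm (≥ 321 mm).
19 risers give 18 treads; going = 18 × 343 = 6174 mm.
Enclosure = 6174 + 1182 + 1556 = 8912 mm.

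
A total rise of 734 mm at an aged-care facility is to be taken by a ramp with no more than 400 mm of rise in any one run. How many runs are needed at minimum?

734 / 400 = 1.83, so 2 ramp runs are needed.

2 runs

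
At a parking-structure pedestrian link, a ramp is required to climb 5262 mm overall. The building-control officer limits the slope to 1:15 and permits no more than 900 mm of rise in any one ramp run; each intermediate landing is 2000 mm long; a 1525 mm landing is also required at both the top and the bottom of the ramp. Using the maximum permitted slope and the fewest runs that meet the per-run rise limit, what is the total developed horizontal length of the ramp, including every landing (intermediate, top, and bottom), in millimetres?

91980 mm

5262 / 900 = 5.847 → round up to 6 ramp runs. That means 5 intermediate landings.
Ramp run (horizontal) at 1:15: 5262 × 15 = 78930 mm.
Intermediate landings: 5 × 2000 = 10000 mm.
Top and bottom landings: 2 × 1525 = 3050 mm.
Total = 78930 + 10000 + 3050 = 91980 mm.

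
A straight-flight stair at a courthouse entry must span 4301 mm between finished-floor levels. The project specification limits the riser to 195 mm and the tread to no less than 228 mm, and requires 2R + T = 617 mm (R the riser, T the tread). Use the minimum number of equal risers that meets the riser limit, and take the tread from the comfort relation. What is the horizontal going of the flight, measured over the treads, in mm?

4301 / 195 = 22.06, so 23 risers are needed.
Each riser is 4301/23 = 187 mm (≤ 195 mm).
From 2R + T = 617: T = 617 − 374 = 243 mm.
Going = (23 − 1) × 243 = 5346 mm.

5346 mm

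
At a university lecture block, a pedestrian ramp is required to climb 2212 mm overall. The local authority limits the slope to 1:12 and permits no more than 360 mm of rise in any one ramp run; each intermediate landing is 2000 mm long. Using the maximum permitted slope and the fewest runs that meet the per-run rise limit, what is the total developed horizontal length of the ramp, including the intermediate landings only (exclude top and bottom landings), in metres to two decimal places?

38.54 m

⌈2212/360⌉ = 7 ramp runs. That means 6 intermediate landings.
Ramp run (horizontal) at 1:12: 2212 × 12 = 26544 mm.
6 intermediate landings contribute 6 × 2000 = 12000 mm.
Developed length = 26544 + 12000 = 38544 mm.
= 38.54 m.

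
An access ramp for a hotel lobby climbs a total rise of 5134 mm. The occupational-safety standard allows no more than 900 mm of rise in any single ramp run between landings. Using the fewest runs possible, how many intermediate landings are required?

5 intermediate landings

5134 / 900 = 5.70, so 6 ramp runs are needed.
6 runs are separated by 5 intermediate landings.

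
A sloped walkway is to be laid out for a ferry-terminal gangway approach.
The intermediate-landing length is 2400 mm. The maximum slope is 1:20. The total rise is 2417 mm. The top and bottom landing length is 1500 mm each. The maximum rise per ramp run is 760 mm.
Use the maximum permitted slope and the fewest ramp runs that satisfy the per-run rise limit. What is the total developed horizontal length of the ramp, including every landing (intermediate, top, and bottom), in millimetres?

⌈2417/760⌉ = 4 ramp runs. That means 3 intermediate landings.
Horizontal run for 2417 mm of rise at 1:20 is 2417 × 20 = 48340 mm.
3 intermediate landings contribute 3 × 2400 = 7200 mm.
Top and bottom landings: 2 × 1500 = 3000 mm.
Total = 48340 + 7200 + 3000 = 58540 mm.

58540 mm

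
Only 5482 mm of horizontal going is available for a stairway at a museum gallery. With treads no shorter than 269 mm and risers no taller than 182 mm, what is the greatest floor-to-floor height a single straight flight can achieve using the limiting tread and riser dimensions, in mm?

5482 / 269 = 20.38, so 20 treads fit.
Risers = treads + 1 = 21.
Maximum height = 21 × 182 = 3822 mm.

3822 mm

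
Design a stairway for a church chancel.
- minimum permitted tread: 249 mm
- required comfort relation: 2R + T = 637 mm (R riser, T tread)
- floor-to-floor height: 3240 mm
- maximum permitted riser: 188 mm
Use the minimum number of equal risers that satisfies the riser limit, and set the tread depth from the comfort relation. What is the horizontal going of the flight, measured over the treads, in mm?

⌈3240/188⌉ = 18 risers.
Riser R = 3240 / 18 = 180 mm, within the 188 mm limit.
From 2R + T = 637: T = 637 − 360 = 277 mm.
18 risers give 17 treads; going = 17 × 277 = 4709 mm.

4709 mm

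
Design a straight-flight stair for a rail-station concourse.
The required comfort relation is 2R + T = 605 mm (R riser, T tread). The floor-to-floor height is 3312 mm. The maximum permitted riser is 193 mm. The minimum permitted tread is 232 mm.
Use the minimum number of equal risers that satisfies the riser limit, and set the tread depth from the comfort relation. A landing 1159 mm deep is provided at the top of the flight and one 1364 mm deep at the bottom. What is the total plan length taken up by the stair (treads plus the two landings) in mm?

6552 mm

⌈3312/193⌉ = 18 risers.
R = 3312 ÷ 18 = 184 mm.
From 2R + T = 605: T = 605 − 368 = 237 mm.
18 risers give 17 treads; going = 17 × 237 = 4029 mm.
Add landings: 4029 + 1159 + 1364 = 6552 mm.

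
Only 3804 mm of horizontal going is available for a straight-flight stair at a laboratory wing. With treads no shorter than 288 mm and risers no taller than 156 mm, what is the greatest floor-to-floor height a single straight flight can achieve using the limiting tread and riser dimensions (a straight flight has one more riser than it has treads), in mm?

2184 mm

3804 / 288 = 13.21, so 13 treads fit.
Risers = treads + 1 = 14.
Maximum height = 14 × 156 = 2184 mm.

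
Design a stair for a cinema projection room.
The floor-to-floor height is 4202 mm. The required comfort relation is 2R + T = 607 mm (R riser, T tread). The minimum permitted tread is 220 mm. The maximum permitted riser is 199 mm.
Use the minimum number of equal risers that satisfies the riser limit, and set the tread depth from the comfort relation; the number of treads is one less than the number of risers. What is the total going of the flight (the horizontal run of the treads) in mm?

4725 mm

⌈4202/199⌉ = 22 risers.
Each riser is 4202/22 = 191 mm (≤ 199 mm).
From 2R + T = 607: T = 607 − 382 = 225 mm.
Going = (22 − 1) × 225 = 4725 mm.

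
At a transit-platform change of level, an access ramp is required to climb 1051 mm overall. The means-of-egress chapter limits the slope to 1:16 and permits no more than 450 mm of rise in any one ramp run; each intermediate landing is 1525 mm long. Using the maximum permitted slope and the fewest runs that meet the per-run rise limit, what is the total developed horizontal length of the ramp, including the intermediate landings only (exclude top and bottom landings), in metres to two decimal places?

19.87 m

1051 / 450 = 2.336 → round up to 3 ramp runs. That means 2 intermediate landings.
Ramp run (horizontal) at 1:16: 1051 × 16 = 16816 mm.
2 intermediate landings contribute 2 × 1525 = 3050 mm.
Total developed length = 16816 + 3050 = 19866 mm.
= 19.87 m.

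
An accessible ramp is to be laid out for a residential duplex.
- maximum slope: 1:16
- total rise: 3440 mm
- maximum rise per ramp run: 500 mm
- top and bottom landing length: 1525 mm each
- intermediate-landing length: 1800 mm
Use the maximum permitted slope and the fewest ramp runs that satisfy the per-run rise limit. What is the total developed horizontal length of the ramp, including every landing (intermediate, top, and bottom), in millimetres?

At most 500 each: 3440/500 = 6.88, giving 7 ramp runs. That means 6 intermediate landings.
Horizontal run for 3440 mm of rise at 1:16 is 3440 × 16 = 55040 mm.
6 intermediate landings contribute 6 × 1800 = 10800 mm.
Top and bottom landings: 2 × 1525 = 3050 mm.
Total = 55040 + 10800 + 3050 = 68890 mm.

68890 mm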